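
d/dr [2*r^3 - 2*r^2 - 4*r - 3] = 6*r^2 - 4*r - 4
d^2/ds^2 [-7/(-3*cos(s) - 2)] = 21*(3*sin(s)^2 + 2*cos(s) + 3)/(3*cos(s) + 2)^3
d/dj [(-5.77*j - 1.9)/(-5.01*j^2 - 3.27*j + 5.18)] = (28.9077*j^2 + 18.8679*j - (5.77*j + 1.9)*(10.02*j + 3.27) - 29.8886)/(5.01*j^2 + 3.27*j - 5.18)^2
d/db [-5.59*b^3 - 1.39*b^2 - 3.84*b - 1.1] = -16.77*b^2 - 2.78*b - 3.84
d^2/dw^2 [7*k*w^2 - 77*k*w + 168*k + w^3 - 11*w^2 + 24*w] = 14*k + 6*w - 22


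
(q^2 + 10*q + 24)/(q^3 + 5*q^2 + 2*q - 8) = (q + 6)/(q^2 + q - 2)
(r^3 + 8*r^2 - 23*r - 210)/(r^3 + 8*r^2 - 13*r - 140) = (r^2 + r - 30)/(r^2 + r - 20)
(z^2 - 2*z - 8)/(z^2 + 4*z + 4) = (z - 4)/(z + 2)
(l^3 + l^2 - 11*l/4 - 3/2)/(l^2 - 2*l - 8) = (l^2 - l - 3/4)/(l - 4)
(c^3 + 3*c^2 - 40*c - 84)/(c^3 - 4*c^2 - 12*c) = (c + 7)/c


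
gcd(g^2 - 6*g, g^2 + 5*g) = g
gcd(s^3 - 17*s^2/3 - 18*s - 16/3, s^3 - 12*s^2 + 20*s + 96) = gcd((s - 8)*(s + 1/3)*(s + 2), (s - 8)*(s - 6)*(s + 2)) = s^2 - 6*s - 16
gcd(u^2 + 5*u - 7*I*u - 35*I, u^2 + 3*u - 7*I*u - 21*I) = u - 7*I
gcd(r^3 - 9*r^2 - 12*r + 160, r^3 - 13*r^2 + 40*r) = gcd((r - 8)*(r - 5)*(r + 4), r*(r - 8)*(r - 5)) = r^2 - 13*r + 40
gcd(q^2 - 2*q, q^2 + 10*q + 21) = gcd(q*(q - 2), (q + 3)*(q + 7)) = 1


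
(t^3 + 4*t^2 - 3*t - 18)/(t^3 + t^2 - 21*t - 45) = (t - 2)/(t - 5)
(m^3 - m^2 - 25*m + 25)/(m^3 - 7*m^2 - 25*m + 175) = (m - 1)/(m - 7)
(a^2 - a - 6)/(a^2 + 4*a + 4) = (a - 3)/(a + 2)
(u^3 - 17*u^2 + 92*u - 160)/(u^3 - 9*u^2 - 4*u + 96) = (u - 5)/(u + 3)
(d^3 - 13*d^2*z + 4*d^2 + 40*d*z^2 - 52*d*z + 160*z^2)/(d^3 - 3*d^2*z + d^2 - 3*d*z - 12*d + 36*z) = (-d^2 + 13*d*z - 40*z^2)/(-d^2 + 3*d*z + 3*d - 9*z)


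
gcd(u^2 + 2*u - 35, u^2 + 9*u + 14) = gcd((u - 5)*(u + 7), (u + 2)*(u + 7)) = u + 7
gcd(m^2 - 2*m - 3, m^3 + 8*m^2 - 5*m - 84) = m - 3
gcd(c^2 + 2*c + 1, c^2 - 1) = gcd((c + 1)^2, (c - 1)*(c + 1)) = c + 1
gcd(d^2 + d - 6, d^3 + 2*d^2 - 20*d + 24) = d - 2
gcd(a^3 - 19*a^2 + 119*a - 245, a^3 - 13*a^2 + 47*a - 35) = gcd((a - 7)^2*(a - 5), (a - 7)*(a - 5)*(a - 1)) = a^2 - 12*a + 35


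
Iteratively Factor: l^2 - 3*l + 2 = (l - 1)*(l - 2)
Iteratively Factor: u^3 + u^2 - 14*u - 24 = (u + 3)*(u^2 - 2*u - 8) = (u + 2)*(u + 3)*(u - 4)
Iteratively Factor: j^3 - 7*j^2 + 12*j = (j)*(j^2 - 7*j + 12) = j*(j - 4)*(j - 3)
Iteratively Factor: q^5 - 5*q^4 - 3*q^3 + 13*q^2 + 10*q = (q - 2)*(q^4 - 3*q^3 - 9*q^2 - 5*q) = (q - 2)*(q + 1)*(q^3 - 4*q^2 - 5*q) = (q - 5)*(q - 2)*(q + 1)*(q^2 + q) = q*(q - 5)*(q - 2)*(q + 1)*(q + 1)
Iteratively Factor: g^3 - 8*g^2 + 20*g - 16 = (g - 4)*(g^2 - 4*g + 4) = (g - 4)*(g - 2)*(g - 2)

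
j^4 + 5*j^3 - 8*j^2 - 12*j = j*(j - 2)*(j + 1)*(j + 6)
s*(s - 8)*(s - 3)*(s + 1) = s^4 - 10*s^3 + 13*s^2 + 24*s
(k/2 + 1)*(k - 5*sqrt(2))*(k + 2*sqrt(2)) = k^3/2 - 3*sqrt(2)*k^2/2 + k^2 - 10*k - 3*sqrt(2)*k - 20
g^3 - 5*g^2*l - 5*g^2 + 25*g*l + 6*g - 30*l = (g - 3)*(g - 2)*(g - 5*l)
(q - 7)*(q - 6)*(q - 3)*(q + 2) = q^4 - 14*q^3 + 49*q^2 + 36*q - 252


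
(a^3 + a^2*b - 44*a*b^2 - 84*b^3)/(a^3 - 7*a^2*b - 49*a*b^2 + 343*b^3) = (a^2 + 8*a*b + 12*b^2)/(a^2 - 49*b^2)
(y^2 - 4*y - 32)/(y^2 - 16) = (y - 8)/(y - 4)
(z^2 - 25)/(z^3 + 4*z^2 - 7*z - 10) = (z - 5)/(z^2 - z - 2)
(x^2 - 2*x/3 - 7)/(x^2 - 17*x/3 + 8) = (3*x + 7)/(3*x - 8)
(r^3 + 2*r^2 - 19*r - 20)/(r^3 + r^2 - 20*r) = (r + 1)/r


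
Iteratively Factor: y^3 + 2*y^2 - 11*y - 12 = (y - 3)*(y^2 + 5*y + 4) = (y - 3)*(y + 1)*(y + 4)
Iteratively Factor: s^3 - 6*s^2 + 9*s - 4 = (s - 1)*(s^2 - 5*s + 4) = (s - 4)*(s - 1)*(s - 1)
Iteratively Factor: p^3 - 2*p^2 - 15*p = (p)*(p^2 - 2*p - 15) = p*(p + 3)*(p - 5)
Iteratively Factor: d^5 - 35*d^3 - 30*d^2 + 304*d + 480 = (d - 4)*(d^4 + 4*d^3 - 19*d^2 - 106*d - 120) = (d - 5)*(d - 4)*(d^3 + 9*d^2 + 26*d + 24) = (d - 5)*(d - 4)*(d + 4)*(d^2 + 5*d + 6) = (d - 5)*(d - 4)*(d + 3)*(d + 4)*(d + 2)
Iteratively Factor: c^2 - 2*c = (c - 2)*(c)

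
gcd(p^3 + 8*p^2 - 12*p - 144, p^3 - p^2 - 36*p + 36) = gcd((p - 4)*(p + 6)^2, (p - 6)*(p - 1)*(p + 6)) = p + 6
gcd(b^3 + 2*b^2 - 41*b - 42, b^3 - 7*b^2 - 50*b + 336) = b^2 + b - 42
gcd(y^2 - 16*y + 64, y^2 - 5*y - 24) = y - 8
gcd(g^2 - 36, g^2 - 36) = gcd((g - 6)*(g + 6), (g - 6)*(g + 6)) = g^2 - 36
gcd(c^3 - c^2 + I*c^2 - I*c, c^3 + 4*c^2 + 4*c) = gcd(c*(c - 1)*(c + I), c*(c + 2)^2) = c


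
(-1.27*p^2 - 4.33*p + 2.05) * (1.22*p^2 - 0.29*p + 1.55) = -1.5494*p^4 - 4.9143*p^3 + 1.7882*p^2 - 7.306*p + 3.1775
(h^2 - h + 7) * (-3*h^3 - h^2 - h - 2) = -3*h^5 + 2*h^4 - 21*h^3 - 8*h^2 - 5*h - 14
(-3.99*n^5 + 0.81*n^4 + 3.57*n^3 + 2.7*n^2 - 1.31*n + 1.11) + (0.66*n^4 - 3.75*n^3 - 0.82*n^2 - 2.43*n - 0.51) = -3.99*n^5 + 1.47*n^4 - 0.18*n^3 + 1.88*n^2 - 3.74*n + 0.6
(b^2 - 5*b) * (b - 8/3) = b^3 - 23*b^2/3 + 40*b/3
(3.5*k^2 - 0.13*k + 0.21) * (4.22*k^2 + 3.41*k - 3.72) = 14.77*k^4 + 11.3864*k^3 - 12.5771*k^2 + 1.1997*k - 0.7812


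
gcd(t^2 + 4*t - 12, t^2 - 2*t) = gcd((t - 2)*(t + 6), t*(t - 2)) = t - 2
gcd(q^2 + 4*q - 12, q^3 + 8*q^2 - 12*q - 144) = q + 6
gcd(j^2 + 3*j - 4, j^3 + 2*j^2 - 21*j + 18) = j - 1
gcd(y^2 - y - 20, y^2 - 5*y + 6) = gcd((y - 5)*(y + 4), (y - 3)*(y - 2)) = 1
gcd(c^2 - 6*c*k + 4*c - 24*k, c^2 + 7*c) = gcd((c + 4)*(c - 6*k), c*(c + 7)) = 1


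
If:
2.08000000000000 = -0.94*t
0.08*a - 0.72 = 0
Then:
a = 9.00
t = -2.21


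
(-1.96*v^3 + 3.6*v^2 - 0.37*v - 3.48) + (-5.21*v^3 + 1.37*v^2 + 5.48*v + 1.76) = -7.17*v^3 + 4.97*v^2 + 5.11*v - 1.72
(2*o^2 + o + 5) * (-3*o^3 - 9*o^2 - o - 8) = -6*o^5 - 21*o^4 - 26*o^3 - 62*o^2 - 13*o - 40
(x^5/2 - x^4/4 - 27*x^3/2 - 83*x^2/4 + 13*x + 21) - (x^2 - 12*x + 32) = x^5/2 - x^4/4 - 27*x^3/2 - 87*x^2/4 + 25*x - 11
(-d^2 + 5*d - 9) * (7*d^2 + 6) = -7*d^4 + 35*d^3 - 69*d^2 + 30*d - 54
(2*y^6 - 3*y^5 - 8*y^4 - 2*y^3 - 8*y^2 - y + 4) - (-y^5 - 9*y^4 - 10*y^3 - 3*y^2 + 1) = 2*y^6 - 2*y^5 + y^4 + 8*y^3 - 5*y^2 - y + 3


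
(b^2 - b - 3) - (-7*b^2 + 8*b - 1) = 8*b^2 - 9*b - 2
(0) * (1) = 0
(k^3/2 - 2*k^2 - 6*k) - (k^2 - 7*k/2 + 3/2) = k^3/2 - 3*k^2 - 5*k/2 - 3/2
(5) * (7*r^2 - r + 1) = 35*r^2 - 5*r + 5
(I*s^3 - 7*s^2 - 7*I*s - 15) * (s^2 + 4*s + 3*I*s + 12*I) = I*s^5 - 10*s^4 + 4*I*s^4 - 40*s^3 - 28*I*s^3 + 6*s^2 - 112*I*s^2 + 24*s - 45*I*s - 180*I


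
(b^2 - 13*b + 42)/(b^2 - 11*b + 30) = (b - 7)/(b - 5)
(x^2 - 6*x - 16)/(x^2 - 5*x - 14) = (x - 8)/(x - 7)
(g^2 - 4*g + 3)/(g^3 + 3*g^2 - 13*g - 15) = (g - 1)/(g^2 + 6*g + 5)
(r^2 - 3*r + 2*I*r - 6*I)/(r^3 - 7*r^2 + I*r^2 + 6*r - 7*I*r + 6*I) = (r^2 + r*(-3 + 2*I) - 6*I)/(r^3 + r^2*(-7 + I) + r*(6 - 7*I) + 6*I)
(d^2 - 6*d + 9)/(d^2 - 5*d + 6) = (d - 3)/(d - 2)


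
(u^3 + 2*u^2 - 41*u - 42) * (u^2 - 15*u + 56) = u^5 - 13*u^4 - 15*u^3 + 685*u^2 - 1666*u - 2352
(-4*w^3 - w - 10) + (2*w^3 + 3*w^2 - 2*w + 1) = -2*w^3 + 3*w^2 - 3*w - 9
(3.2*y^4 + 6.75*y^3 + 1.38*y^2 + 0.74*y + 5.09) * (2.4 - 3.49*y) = -11.168*y^5 - 15.8775*y^4 + 11.3838*y^3 + 0.7294*y^2 - 15.9881*y + 12.216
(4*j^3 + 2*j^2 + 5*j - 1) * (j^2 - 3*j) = 4*j^5 - 10*j^4 - j^3 - 16*j^2 + 3*j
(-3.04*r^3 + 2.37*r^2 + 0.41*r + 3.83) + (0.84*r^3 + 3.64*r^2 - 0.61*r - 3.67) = -2.2*r^3 + 6.01*r^2 - 0.2*r + 0.16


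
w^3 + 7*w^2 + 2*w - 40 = (w - 2)*(w + 4)*(w + 5)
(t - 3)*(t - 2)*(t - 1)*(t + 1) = t^4 - 5*t^3 + 5*t^2 + 5*t - 6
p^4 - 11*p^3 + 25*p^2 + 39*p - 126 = (p - 7)*(p - 3)^2*(p + 2)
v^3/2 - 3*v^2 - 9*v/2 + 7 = (v/2 + 1)*(v - 7)*(v - 1)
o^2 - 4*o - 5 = (o - 5)*(o + 1)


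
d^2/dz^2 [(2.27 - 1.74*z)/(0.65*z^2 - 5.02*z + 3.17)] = (-(1.3*z - 5.02)*(1.74*z - 2.27)*(2.6*z - 10.04) + (6.786*z - 20.4206)*(0.65*z^2 - 5.02*z + 3.17))/(0.65*z^2 - 5.02*z + 3.17)^3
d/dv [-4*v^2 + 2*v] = 2 - 8*v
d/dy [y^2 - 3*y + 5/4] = 2*y - 3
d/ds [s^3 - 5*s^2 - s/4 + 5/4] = 3*s^2 - 10*s - 1/4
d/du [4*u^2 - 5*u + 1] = 8*u - 5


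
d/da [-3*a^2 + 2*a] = 2 - 6*a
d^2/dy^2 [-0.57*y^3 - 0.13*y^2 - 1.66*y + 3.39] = -3.42*y - 0.26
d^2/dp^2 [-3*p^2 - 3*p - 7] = -6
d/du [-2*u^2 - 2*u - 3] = -4*u - 2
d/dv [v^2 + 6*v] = 2*v + 6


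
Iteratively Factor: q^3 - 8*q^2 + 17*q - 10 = (q - 1)*(q^2 - 7*q + 10) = (q - 2)*(q - 1)*(q - 5)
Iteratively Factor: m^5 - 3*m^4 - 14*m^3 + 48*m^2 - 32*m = (m + 4)*(m^4 - 7*m^3 + 14*m^2 - 8*m) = (m - 1)*(m + 4)*(m^3 - 6*m^2 + 8*m) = m*(m - 1)*(m + 4)*(m^2 - 6*m + 8) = m*(m - 4)*(m - 1)*(m + 4)*(m - 2)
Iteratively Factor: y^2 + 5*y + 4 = (y + 1)*(y + 4)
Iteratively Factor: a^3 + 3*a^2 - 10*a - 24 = (a + 2)*(a^2 + a - 12) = (a - 3)*(a + 2)*(a + 4)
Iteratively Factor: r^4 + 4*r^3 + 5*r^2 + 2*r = (r + 1)*(r^3 + 3*r^2 + 2*r) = r*(r + 1)*(r^2 + 3*r + 2) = r*(r + 1)^2*(r + 2)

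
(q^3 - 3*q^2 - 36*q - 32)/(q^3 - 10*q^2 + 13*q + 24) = (q + 4)/(q - 3)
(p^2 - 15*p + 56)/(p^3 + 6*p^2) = (p^2 - 15*p + 56)/(p^2*(p + 6))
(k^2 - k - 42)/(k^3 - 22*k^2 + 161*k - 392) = (k + 6)/(k^2 - 15*k + 56)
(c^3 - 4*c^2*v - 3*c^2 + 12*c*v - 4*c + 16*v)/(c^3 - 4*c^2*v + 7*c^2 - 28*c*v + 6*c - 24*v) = (c - 4)/(c + 6)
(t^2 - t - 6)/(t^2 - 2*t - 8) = (t - 3)/(t - 4)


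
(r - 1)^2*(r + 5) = r^3 + 3*r^2 - 9*r + 5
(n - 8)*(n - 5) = n^2 - 13*n + 40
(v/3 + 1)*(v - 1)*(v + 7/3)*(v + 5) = v^4/3 + 28*v^3/9 + 70*v^2/9 + 4*v/9 - 35/3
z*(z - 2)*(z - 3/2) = z^3 - 7*z^2/2 + 3*z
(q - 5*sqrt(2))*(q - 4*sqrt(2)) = q^2 - 9*sqrt(2)*q + 40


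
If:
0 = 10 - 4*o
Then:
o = 5/2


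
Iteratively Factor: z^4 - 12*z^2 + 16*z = (z)*(z^3 - 12*z + 16) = z*(z - 2)*(z^2 + 2*z - 8) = z*(z - 2)*(z + 4)*(z - 2)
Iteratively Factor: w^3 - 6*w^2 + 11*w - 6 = (w - 1)*(w^2 - 5*w + 6) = (w - 2)*(w - 1)*(w - 3)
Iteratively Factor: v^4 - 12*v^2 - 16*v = (v)*(v^3 - 12*v - 16) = v*(v + 2)*(v^2 - 2*v - 8) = v*(v + 2)^2*(v - 4)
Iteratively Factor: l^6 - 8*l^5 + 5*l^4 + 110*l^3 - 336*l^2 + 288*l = (l - 4)*(l^5 - 4*l^4 - 11*l^3 + 66*l^2 - 72*l) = l*(l - 4)*(l^4 - 4*l^3 - 11*l^2 + 66*l - 72) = l*(l - 4)*(l - 2)*(l^3 - 2*l^2 - 15*l + 36) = l*(l - 4)*(l - 3)*(l - 2)*(l^2 + l - 12) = l*(l - 4)*(l - 3)*(l - 2)*(l + 4)*(l - 3)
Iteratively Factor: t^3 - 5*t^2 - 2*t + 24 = (t + 2)*(t^2 - 7*t + 12) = (t - 3)*(t + 2)*(t - 4)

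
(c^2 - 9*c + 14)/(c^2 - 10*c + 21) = (c - 2)/(c - 3)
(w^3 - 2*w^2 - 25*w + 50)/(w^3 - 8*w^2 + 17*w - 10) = (w + 5)/(w - 1)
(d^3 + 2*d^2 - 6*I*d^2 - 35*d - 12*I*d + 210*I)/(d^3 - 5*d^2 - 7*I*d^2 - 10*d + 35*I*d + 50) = (d^2 + d*(7 - 6*I) - 42*I)/(d^2 - 7*I*d - 10)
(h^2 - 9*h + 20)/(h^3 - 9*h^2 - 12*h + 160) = (h - 4)/(h^2 - 4*h - 32)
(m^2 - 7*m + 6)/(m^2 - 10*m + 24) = (m - 1)/(m - 4)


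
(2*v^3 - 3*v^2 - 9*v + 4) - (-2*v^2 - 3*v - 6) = 2*v^3 - v^2 - 6*v + 10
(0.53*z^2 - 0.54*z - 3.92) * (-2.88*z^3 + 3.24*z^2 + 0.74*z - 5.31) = -1.5264*z^5 + 3.2724*z^4 + 9.9322*z^3 - 15.9147*z^2 - 0.0333999999999999*z + 20.8152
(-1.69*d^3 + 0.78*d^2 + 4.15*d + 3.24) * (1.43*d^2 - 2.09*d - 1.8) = -2.4167*d^5 + 4.6475*d^4 + 7.3463*d^3 - 5.4443*d^2 - 14.2416*d - 5.832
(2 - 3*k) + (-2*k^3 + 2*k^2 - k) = -2*k^3 + 2*k^2 - 4*k + 2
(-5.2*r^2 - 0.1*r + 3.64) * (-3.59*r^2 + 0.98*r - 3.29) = 18.668*r^4 - 4.737*r^3 + 3.9424*r^2 + 3.8962*r - 11.9756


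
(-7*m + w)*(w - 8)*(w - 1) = -7*m*w^2 + 63*m*w - 56*m + w^3 - 9*w^2 + 8*w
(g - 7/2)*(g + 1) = g^2 - 5*g/2 - 7/2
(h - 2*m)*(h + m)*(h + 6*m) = h^3 + 5*h^2*m - 8*h*m^2 - 12*m^3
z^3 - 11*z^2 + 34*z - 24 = (z - 6)*(z - 4)*(z - 1)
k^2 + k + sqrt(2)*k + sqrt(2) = (k + 1)*(k + sqrt(2))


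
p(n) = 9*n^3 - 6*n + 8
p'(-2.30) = 136.83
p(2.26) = 98.33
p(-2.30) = -87.70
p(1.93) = 61.12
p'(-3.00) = 237.00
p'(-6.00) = 966.00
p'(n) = 27*n^2 - 6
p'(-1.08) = 25.49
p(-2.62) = -138.14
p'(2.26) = 131.91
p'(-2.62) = 179.34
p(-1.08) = 3.14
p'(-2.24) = 129.48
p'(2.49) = 161.40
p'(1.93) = 94.57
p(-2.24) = -79.71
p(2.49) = 132.00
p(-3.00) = -217.00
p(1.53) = 31.05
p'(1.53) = 57.20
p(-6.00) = -1900.00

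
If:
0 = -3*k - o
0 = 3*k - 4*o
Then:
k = 0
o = 0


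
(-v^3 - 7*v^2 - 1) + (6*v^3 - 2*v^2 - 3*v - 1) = 5*v^3 - 9*v^2 - 3*v - 2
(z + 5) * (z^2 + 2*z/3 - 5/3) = z^3 + 17*z^2/3 + 5*z/3 - 25/3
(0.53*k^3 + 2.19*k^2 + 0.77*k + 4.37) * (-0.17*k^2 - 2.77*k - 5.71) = -0.0901*k^5 - 1.8404*k^4 - 9.2235*k^3 - 15.3807*k^2 - 16.5016*k - 24.9527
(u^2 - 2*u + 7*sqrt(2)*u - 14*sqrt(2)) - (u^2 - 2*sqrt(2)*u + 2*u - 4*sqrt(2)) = -4*u + 9*sqrt(2)*u - 10*sqrt(2)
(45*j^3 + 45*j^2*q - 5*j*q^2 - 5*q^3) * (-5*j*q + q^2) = -225*j^4*q - 180*j^3*q^2 + 70*j^2*q^3 + 20*j*q^4 - 5*q^5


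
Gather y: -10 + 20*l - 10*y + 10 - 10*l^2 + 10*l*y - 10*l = -10*l^2 + 10*l + y*(10*l - 10)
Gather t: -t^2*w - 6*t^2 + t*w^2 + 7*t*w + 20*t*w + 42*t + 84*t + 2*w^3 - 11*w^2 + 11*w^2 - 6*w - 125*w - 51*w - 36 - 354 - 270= t^2*(-w - 6) + t*(w^2 + 27*w + 126) + 2*w^3 - 182*w - 660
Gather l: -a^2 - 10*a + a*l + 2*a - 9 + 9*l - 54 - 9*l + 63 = -a^2 + a*l - 8*a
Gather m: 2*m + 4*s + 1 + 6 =2*m + 4*s + 7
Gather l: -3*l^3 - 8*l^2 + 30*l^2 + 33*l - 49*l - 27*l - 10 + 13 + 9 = -3*l^3 + 22*l^2 - 43*l + 12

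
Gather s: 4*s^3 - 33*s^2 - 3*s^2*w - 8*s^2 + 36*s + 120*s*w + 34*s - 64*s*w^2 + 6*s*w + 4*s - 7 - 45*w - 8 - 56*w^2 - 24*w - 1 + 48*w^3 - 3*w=4*s^3 + s^2*(-3*w - 41) + s*(-64*w^2 + 126*w + 74) + 48*w^3 - 56*w^2 - 72*w - 16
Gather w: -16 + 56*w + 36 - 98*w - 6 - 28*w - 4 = 10 - 70*w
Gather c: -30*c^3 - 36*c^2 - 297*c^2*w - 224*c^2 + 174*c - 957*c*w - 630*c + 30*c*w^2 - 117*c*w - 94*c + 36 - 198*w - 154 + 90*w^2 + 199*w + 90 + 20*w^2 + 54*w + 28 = -30*c^3 + c^2*(-297*w - 260) + c*(30*w^2 - 1074*w - 550) + 110*w^2 + 55*w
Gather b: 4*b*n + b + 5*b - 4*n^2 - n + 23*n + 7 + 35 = b*(4*n + 6) - 4*n^2 + 22*n + 42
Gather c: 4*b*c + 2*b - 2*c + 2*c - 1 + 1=4*b*c + 2*b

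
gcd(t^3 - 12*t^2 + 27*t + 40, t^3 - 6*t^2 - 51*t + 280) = t^2 - 13*t + 40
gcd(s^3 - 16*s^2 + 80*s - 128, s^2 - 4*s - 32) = s - 8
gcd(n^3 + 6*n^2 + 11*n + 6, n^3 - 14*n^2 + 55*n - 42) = 1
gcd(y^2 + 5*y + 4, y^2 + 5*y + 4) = y^2 + 5*y + 4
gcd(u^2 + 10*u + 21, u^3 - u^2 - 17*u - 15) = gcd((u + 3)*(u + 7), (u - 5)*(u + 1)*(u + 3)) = u + 3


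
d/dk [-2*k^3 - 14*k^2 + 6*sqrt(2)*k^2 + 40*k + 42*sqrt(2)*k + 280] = -6*k^2 - 28*k + 12*sqrt(2)*k + 40 + 42*sqrt(2)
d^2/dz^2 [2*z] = 0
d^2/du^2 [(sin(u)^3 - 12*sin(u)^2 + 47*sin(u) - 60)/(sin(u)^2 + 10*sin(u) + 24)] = (-sin(u)^7 - 30*sin(u)^6 - 615*sin(u)^5 - 1882*sin(u)^4 + 12510*sin(u)^3 + 41976*sin(u)^2 - 48384*sin(u) - 45504)/((sin(u) + 4)^3*(sin(u) + 6)^3)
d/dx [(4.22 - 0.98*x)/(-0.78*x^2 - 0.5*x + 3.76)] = (-0.7644*x^2 + 6.5832*x - 1.5748)/(0.6084*x^4 + 0.78*x^3 - 5.6156*x^2 - 3.76*x + 14.1376)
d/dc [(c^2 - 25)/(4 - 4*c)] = (c^2 - 2*c*(c - 1) - 25)/(4*(c - 1)^2)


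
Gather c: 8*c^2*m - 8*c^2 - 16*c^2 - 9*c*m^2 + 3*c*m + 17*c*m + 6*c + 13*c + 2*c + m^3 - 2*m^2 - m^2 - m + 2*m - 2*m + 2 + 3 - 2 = c^2*(8*m - 24) + c*(-9*m^2 + 20*m + 21) + m^3 - 3*m^2 - m + 3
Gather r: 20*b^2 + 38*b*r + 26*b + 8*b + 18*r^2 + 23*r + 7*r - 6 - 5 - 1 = 20*b^2 + 34*b + 18*r^2 + r*(38*b + 30) - 12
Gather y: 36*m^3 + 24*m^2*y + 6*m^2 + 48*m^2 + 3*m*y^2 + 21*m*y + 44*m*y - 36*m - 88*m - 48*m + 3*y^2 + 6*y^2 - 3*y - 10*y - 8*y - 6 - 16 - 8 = 36*m^3 + 54*m^2 - 172*m + y^2*(3*m + 9) + y*(24*m^2 + 65*m - 21) - 30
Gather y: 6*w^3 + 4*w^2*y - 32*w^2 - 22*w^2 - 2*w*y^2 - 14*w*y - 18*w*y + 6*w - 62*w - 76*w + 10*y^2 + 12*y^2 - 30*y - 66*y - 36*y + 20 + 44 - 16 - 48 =6*w^3 - 54*w^2 - 132*w + y^2*(22 - 2*w) + y*(4*w^2 - 32*w - 132)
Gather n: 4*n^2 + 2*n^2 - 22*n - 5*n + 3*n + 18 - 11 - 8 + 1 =6*n^2 - 24*n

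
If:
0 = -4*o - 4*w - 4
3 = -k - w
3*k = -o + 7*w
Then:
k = -23/11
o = -1/11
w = -10/11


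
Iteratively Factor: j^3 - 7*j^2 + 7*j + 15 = (j + 1)*(j^2 - 8*j + 15) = (j - 3)*(j + 1)*(j - 5)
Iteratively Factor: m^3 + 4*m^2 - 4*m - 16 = (m - 2)*(m^2 + 6*m + 8) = (m - 2)*(m + 2)*(m + 4)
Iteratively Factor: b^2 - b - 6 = (b + 2)*(b - 3)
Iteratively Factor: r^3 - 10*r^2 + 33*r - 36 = (r - 3)*(r^2 - 7*r + 12) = (r - 4)*(r - 3)*(r - 3)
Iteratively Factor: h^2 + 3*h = (h + 3)*(h)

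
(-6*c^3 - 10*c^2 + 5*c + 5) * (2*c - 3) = -12*c^4 - 2*c^3 + 40*c^2 - 5*c - 15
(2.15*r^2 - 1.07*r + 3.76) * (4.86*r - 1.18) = 10.449*r^3 - 7.7372*r^2 + 19.5362*r - 4.4368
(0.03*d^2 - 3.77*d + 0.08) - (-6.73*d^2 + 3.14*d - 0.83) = 6.76*d^2 - 6.91*d + 0.91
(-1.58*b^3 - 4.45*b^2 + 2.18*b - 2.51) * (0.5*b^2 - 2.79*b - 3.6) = -0.79*b^5 + 2.1832*b^4 + 19.1935*b^3 + 8.6828*b^2 - 0.845100000000001*b + 9.036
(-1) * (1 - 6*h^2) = 6*h^2 - 1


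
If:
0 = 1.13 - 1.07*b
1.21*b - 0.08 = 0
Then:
No Solution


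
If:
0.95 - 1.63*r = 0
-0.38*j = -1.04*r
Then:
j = 1.60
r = 0.58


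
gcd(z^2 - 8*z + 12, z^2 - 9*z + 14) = z - 2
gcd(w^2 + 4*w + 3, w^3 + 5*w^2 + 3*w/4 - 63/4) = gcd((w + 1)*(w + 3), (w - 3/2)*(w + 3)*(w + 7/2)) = w + 3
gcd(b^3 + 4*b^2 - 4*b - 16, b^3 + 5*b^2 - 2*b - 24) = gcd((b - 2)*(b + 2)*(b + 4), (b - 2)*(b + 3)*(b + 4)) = b^2 + 2*b - 8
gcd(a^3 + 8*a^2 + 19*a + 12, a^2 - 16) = a + 4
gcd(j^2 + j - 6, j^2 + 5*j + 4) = 1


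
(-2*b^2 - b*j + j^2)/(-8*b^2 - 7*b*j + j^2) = (2*b - j)/(8*b - j)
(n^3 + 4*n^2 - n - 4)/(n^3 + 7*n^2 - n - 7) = (n + 4)/(n + 7)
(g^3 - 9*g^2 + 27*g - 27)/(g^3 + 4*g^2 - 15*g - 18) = (g^2 - 6*g + 9)/(g^2 + 7*g + 6)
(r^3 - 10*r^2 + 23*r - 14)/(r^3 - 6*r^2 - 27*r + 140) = (r^2 - 3*r + 2)/(r^2 + r - 20)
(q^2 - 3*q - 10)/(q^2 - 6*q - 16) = (q - 5)/(q - 8)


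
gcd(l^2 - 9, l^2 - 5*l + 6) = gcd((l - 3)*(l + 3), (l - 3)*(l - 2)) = l - 3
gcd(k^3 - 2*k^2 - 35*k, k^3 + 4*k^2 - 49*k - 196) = k - 7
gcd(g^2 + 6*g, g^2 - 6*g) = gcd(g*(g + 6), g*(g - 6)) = g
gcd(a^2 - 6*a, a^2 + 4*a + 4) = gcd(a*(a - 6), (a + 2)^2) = 1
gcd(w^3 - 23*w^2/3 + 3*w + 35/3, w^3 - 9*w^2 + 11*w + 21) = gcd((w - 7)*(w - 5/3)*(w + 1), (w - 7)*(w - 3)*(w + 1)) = w^2 - 6*w - 7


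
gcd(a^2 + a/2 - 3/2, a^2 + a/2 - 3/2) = a^2 + a/2 - 3/2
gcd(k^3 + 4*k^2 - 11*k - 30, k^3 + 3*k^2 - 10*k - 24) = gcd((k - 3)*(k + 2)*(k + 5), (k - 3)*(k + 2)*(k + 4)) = k^2 - k - 6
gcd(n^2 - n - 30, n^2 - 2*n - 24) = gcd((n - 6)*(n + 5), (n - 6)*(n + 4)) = n - 6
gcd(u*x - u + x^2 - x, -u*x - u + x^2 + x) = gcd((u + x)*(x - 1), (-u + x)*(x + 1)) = 1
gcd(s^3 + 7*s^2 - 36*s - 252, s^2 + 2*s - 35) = s + 7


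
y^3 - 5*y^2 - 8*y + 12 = (y - 6)*(y - 1)*(y + 2)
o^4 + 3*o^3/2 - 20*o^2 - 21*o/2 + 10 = (o - 4)*(o - 1/2)*(o + 1)*(o + 5)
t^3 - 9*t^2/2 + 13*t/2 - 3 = (t - 2)*(t - 3/2)*(t - 1)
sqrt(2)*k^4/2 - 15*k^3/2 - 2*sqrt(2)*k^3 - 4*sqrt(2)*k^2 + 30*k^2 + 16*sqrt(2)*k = k*(k - 4)*(k - 8*sqrt(2))*(sqrt(2)*k/2 + 1/2)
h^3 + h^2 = h^2*(h + 1)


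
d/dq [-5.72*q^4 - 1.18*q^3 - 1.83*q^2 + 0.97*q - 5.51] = -22.88*q^3 - 3.54*q^2 - 3.66*q + 0.97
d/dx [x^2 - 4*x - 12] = 2*x - 4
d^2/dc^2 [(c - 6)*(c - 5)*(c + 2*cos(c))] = -2*c^2*cos(c) - 8*c*sin(c) + 22*c*cos(c) + 6*c + 44*sin(c) - 56*cos(c) - 22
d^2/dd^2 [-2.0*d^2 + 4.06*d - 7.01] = -4.00000000000000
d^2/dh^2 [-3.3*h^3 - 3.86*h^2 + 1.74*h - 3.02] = -19.8*h - 7.72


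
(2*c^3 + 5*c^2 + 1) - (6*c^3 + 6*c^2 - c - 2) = -4*c^3 - c^2 + c + 3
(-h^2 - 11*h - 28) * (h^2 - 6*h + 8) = -h^4 - 5*h^3 + 30*h^2 + 80*h - 224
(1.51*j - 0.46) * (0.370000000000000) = 0.5587*j - 0.1702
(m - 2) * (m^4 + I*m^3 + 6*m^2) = m^5 - 2*m^4 + I*m^4 + 6*m^3 - 2*I*m^3 - 12*m^2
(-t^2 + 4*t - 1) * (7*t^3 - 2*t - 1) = -7*t^5 + 28*t^4 - 5*t^3 - 7*t^2 - 2*t + 1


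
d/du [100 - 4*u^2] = -8*u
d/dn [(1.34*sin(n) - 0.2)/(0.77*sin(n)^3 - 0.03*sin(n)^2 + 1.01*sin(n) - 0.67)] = (-2.0636*sin(n)^3 + 0.5022*sin(n)^2 - 0.012*sin(n) - 0.6958)*cos(n)/(0.5929*sin(n)^6 - 0.0462*sin(n)^5 + 1.5563*sin(n)^4 - 1.0924*sin(n)^3 + 1.0603*sin(n)^2 - 1.3534*sin(n) + 0.4489)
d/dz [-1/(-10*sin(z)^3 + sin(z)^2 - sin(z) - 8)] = (-30*sin(z)^2 + 2*sin(z) - 1)*cos(z)/(10*sin(z)^3 - sin(z)^2 + sin(z) + 8)^2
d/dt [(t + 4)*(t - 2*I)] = 2*t + 4 - 2*I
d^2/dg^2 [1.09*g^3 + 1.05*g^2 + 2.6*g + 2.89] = 6.54*g + 2.1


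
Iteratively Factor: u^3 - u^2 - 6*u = (u - 3)*(u^2 + 2*u) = u*(u - 3)*(u + 2)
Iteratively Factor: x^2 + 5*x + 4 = (x + 1)*(x + 4)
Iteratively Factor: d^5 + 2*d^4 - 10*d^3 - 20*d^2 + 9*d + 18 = (d + 3)*(d^4 - d^3 - 7*d^2 + d + 6) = (d - 3)*(d + 3)*(d^3 + 2*d^2 - d - 2) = (d - 3)*(d + 1)*(d + 3)*(d^2 + d - 2) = (d - 3)*(d + 1)*(d + 2)*(d + 3)*(d - 1)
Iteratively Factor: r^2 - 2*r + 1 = (r - 1)*(r - 1)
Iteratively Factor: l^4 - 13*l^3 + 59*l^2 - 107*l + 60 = (l - 1)*(l^3 - 12*l^2 + 47*l - 60) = (l - 4)*(l - 1)*(l^2 - 8*l + 15) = (l - 4)*(l - 3)*(l - 1)*(l - 5)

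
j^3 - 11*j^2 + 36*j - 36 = (j - 6)*(j - 3)*(j - 2)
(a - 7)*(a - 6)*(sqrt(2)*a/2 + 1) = sqrt(2)*a^3/2 - 13*sqrt(2)*a^2/2 + a^2 - 13*a + 21*sqrt(2)*a + 42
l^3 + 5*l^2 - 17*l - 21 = (l - 3)*(l + 1)*(l + 7)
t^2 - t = t*(t - 1)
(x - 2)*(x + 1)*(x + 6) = x^3 + 5*x^2 - 8*x - 12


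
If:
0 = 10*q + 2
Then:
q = -1/5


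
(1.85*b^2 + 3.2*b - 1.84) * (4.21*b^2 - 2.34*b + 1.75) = 7.7885*b^4 + 9.143*b^3 - 11.9969*b^2 + 9.9056*b - 3.22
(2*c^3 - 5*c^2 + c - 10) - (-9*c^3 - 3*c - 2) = 11*c^3 - 5*c^2 + 4*c - 8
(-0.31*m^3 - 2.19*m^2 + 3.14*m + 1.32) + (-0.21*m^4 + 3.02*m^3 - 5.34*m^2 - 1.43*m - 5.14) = -0.21*m^4 + 2.71*m^3 - 7.53*m^2 + 1.71*m - 3.82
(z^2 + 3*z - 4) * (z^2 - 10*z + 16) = z^4 - 7*z^3 - 18*z^2 + 88*z - 64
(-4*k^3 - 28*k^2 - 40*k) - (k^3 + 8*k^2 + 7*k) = -5*k^3 - 36*k^2 - 47*k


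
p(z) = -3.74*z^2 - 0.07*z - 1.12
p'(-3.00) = 22.37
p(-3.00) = -34.57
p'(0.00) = -0.07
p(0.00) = -1.12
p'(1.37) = -10.32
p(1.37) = -8.24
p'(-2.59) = 19.30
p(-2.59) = -26.03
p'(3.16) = -23.71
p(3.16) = -38.69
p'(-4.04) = 30.15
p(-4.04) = -61.88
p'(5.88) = -44.05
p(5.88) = -130.84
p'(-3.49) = 26.04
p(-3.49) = -46.43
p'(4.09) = -30.66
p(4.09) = -63.97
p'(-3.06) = 22.82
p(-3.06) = -35.93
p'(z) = -7.48*z - 0.07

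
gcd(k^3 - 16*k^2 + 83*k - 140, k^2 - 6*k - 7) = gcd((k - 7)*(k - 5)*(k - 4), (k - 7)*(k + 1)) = k - 7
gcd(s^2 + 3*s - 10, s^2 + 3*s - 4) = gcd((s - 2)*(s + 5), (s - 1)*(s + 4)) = 1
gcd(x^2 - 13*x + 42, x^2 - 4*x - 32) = 1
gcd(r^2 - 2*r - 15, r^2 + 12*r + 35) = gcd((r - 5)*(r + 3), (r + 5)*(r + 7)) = 1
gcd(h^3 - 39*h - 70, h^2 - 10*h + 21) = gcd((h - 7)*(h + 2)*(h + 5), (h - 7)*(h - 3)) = h - 7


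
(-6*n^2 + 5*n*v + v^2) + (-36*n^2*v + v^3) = -36*n^2*v - 6*n^2 + 5*n*v + v^3 + v^2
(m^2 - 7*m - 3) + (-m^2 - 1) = -7*m - 4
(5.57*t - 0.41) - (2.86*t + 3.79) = 2.71*t - 4.2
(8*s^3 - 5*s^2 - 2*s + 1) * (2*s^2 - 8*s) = 16*s^5 - 74*s^4 + 36*s^3 + 18*s^2 - 8*s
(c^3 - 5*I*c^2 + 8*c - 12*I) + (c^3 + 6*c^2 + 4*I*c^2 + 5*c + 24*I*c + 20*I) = 2*c^3 + 6*c^2 - I*c^2 + 13*c + 24*I*c + 8*I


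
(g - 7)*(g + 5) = g^2 - 2*g - 35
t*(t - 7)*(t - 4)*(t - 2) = t^4 - 13*t^3 + 50*t^2 - 56*t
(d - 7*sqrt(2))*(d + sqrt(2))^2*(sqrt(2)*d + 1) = sqrt(2)*d^4 - 9*d^3 - 31*sqrt(2)*d^2 - 54*d - 14*sqrt(2)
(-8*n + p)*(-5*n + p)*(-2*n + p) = -80*n^3 + 66*n^2*p - 15*n*p^2 + p^3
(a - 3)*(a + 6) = a^2 + 3*a - 18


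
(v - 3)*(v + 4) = v^2 + v - 12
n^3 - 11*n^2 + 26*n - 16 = (n - 8)*(n - 2)*(n - 1)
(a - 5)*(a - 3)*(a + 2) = a^3 - 6*a^2 - a + 30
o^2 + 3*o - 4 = (o - 1)*(o + 4)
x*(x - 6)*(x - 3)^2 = x^4 - 12*x^3 + 45*x^2 - 54*x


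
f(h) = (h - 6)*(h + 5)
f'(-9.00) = -19.00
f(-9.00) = 60.00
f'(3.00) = 5.00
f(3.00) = -24.00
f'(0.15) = -0.70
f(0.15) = -30.13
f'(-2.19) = -5.38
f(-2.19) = -23.01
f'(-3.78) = -8.56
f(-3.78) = -11.93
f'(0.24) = -0.52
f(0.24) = -30.18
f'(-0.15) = -1.30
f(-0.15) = -29.83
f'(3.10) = 5.20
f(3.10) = -23.49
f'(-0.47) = -1.94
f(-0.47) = -29.31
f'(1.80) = 2.60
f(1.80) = -28.56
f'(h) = 2*h - 1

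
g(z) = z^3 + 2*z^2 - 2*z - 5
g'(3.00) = 37.00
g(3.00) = 34.00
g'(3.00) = 37.00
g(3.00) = 34.00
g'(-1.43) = -1.59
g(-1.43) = -0.97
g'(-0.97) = -3.06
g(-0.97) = -2.09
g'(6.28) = 141.44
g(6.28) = 308.99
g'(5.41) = 107.44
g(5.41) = 201.06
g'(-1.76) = 0.25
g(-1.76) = -0.74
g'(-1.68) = -0.25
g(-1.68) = -0.74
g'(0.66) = 1.95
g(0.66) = -5.16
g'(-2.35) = 5.17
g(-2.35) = -2.23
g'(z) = 3*z^2 + 4*z - 2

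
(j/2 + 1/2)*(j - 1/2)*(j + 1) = j^3/2 + 3*j^2/4 - 1/4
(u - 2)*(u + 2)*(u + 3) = u^3 + 3*u^2 - 4*u - 12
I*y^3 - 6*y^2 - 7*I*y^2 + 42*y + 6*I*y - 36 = (y - 6)*(y + 6*I)*(I*y - I)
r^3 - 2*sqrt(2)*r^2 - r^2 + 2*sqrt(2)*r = r*(r - 1)*(r - 2*sqrt(2))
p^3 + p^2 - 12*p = p*(p - 3)*(p + 4)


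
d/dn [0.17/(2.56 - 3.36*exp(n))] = 0.5712*exp(n)/(3.36*exp(n) - 2.56)^2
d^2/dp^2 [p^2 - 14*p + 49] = 2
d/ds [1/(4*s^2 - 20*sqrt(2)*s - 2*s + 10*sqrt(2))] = (-4*s + 1 + 10*sqrt(2))/(2*(2*s^2 - 10*sqrt(2)*s - s + 5*sqrt(2))^2)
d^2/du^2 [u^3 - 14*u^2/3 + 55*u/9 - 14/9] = 6*u - 28/3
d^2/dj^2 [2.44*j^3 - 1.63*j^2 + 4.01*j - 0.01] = 14.64*j - 3.26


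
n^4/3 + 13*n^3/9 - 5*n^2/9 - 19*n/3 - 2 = (n/3 + 1)*(n - 2)*(n + 1/3)*(n + 3)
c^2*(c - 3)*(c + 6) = c^4 + 3*c^3 - 18*c^2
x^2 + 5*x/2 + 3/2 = (x + 1)*(x + 3/2)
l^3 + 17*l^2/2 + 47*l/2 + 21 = (l + 2)*(l + 3)*(l + 7/2)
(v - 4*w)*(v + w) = v^2 - 3*v*w - 4*w^2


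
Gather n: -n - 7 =-n - 7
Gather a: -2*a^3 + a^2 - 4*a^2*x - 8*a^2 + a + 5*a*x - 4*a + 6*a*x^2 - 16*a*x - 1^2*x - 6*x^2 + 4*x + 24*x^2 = -2*a^3 + a^2*(-4*x - 7) + a*(6*x^2 - 11*x - 3) + 18*x^2 + 3*x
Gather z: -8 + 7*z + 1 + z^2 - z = z^2 + 6*z - 7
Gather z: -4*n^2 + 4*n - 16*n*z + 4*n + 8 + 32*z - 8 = -4*n^2 + 8*n + z*(32 - 16*n)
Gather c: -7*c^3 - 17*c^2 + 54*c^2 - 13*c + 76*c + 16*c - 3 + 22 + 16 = -7*c^3 + 37*c^2 + 79*c + 35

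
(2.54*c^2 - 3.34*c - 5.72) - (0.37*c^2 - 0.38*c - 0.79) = 2.17*c^2 - 2.96*c - 4.93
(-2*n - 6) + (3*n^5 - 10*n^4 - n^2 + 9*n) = 3*n^5 - 10*n^4 - n^2 + 7*n - 6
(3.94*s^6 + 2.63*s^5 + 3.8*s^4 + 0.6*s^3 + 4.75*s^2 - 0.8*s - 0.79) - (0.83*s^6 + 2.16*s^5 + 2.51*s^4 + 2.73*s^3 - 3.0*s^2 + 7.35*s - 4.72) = 3.11*s^6 + 0.47*s^5 + 1.29*s^4 - 2.13*s^3 + 7.75*s^2 - 8.15*s + 3.93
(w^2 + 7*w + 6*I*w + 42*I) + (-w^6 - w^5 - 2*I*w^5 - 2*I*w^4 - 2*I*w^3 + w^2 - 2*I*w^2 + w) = -w^6 - w^5 - 2*I*w^5 - 2*I*w^4 - 2*I*w^3 + 2*w^2 - 2*I*w^2 + 8*w + 6*I*w + 42*I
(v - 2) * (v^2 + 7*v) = v^3 + 5*v^2 - 14*v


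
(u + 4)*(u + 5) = u^2 + 9*u + 20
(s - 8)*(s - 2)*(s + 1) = s^3 - 9*s^2 + 6*s + 16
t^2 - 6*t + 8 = (t - 4)*(t - 2)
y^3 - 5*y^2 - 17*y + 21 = (y - 7)*(y - 1)*(y + 3)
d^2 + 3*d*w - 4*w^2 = (d - w)*(d + 4*w)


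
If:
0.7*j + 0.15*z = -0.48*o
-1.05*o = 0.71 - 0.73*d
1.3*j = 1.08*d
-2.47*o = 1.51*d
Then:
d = 0.52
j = 0.43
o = -0.32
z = -0.99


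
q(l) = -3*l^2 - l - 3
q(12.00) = -447.00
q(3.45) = -42.16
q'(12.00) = -73.00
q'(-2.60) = 14.60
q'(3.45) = -21.70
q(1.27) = -9.11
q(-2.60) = -20.68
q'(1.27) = -8.62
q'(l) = -6*l - 1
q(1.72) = -13.60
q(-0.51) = -3.27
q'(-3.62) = 20.72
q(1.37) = -10.00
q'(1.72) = -11.32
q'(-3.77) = 21.62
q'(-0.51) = 2.06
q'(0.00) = -1.00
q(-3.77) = -41.87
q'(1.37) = -9.22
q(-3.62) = -38.69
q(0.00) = -3.00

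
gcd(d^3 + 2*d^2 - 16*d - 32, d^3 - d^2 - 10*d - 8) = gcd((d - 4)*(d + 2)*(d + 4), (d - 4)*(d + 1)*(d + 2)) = d^2 - 2*d - 8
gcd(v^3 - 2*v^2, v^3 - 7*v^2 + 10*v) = v^2 - 2*v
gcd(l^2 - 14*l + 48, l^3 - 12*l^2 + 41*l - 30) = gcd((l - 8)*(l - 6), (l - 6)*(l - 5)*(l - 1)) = l - 6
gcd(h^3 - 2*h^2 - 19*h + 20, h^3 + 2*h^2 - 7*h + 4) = h^2 + 3*h - 4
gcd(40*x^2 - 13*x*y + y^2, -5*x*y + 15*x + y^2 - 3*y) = 5*x - y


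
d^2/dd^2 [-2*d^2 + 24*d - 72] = -4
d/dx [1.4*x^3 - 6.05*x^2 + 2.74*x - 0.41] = 4.2*x^2 - 12.1*x + 2.74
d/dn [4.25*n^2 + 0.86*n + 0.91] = 8.5*n + 0.86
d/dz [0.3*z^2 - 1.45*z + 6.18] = 0.6*z - 1.45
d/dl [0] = 0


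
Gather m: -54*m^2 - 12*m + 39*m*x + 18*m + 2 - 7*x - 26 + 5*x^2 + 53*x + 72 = -54*m^2 + m*(39*x + 6) + 5*x^2 + 46*x + 48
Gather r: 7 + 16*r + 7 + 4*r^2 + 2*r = 4*r^2 + 18*r + 14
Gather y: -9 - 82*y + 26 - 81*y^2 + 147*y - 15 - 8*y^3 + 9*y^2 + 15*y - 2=-8*y^3 - 72*y^2 + 80*y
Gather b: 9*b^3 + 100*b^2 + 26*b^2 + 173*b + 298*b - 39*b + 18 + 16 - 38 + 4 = 9*b^3 + 126*b^2 + 432*b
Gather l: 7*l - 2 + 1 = 7*l - 1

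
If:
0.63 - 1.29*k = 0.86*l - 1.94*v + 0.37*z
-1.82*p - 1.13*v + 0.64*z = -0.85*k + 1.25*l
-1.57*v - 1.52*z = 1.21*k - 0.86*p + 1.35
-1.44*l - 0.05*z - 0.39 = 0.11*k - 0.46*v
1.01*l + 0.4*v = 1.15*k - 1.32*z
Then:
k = -0.23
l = -0.46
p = 0.71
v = -0.62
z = 0.34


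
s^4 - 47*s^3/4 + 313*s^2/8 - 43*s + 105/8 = (s - 7)*(s - 3)*(s - 5/4)*(s - 1/2)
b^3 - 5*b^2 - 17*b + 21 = (b - 7)*(b - 1)*(b + 3)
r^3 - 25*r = r*(r - 5)*(r + 5)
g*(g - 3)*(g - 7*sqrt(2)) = g^3 - 7*sqrt(2)*g^2 - 3*g^2 + 21*sqrt(2)*g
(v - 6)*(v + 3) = v^2 - 3*v - 18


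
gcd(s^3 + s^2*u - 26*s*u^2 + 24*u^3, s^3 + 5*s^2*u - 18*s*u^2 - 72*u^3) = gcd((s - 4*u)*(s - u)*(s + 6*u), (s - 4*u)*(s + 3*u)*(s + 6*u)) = s^2 + 2*s*u - 24*u^2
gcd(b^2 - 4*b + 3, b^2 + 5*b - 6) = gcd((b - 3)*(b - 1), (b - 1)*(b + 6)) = b - 1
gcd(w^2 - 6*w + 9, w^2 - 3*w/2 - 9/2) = w - 3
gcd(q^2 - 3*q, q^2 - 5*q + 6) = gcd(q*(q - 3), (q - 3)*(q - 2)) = q - 3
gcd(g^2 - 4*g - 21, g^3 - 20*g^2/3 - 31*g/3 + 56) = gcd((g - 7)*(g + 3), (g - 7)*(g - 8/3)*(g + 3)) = g^2 - 4*g - 21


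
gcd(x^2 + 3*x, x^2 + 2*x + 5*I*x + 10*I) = 1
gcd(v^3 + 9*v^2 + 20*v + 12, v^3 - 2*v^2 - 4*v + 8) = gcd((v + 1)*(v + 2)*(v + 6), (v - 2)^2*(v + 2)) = v + 2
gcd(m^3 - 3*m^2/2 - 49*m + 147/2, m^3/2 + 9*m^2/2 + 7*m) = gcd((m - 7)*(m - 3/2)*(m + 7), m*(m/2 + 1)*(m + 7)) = m + 7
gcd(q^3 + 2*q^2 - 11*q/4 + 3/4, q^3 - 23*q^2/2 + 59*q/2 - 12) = q - 1/2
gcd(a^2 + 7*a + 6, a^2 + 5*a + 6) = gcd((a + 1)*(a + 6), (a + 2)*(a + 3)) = 1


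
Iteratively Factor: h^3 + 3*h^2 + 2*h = (h + 1)*(h^2 + 2*h) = h*(h + 1)*(h + 2)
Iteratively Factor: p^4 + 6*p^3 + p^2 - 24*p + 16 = (p - 1)*(p^3 + 7*p^2 + 8*p - 16) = (p - 1)^2*(p^2 + 8*p + 16) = (p - 1)^2*(p + 4)*(p + 4)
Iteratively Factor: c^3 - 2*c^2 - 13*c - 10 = (c - 5)*(c^2 + 3*c + 2) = (c - 5)*(c + 2)*(c + 1)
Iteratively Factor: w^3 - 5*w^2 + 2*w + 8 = (w - 2)*(w^2 - 3*w - 4) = (w - 4)*(w - 2)*(w + 1)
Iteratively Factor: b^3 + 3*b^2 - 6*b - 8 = (b - 2)*(b^2 + 5*b + 4) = (b - 2)*(b + 1)*(b + 4)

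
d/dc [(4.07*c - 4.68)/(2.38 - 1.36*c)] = (4.517648*c - 7.905884)/(1.36*c - 2.38)^3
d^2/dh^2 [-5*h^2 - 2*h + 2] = -10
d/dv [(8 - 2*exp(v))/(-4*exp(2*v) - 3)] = 2*(-8*(exp(v) - 4)*exp(v) + 4*exp(2*v) + 3)*exp(v)/(4*exp(2*v) + 3)^2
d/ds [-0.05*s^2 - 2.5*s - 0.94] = -0.1*s - 2.5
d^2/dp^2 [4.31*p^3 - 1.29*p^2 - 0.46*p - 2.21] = 25.86*p - 2.58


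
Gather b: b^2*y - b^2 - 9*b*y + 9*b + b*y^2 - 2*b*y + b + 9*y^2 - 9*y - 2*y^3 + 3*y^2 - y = b^2*(y - 1) + b*(y^2 - 11*y + 10) - 2*y^3 + 12*y^2 - 10*y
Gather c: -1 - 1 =-2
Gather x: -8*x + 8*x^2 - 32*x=8*x^2 - 40*x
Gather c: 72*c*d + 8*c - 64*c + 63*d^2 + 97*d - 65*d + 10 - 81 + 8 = c*(72*d - 56) + 63*d^2 + 32*d - 63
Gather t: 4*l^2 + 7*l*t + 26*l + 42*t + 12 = 4*l^2 + 26*l + t*(7*l + 42) + 12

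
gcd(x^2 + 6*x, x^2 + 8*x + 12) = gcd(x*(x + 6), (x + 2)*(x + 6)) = x + 6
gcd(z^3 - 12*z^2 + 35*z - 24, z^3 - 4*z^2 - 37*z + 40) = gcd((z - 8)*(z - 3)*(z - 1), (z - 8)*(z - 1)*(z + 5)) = z^2 - 9*z + 8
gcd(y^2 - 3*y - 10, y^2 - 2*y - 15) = y - 5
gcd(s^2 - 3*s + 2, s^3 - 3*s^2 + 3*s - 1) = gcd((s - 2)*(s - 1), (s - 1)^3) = s - 1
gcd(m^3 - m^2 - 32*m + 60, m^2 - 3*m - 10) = m - 5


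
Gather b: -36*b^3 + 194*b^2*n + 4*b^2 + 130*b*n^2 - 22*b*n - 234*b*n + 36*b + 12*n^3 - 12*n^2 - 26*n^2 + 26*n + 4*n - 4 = -36*b^3 + b^2*(194*n + 4) + b*(130*n^2 - 256*n + 36) + 12*n^3 - 38*n^2 + 30*n - 4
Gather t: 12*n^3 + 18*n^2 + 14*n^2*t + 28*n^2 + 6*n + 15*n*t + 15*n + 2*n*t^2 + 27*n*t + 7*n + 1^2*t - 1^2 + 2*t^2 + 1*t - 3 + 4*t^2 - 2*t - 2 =12*n^3 + 46*n^2 + 28*n + t^2*(2*n + 6) + t*(14*n^2 + 42*n) - 6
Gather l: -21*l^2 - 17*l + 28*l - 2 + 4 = -21*l^2 + 11*l + 2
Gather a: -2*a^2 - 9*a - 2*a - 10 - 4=-2*a^2 - 11*a - 14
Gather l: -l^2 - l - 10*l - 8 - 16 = -l^2 - 11*l - 24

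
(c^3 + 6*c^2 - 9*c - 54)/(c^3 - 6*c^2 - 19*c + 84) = (c^2 + 9*c + 18)/(c^2 - 3*c - 28)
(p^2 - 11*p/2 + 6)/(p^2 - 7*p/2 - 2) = (2*p - 3)/(2*p + 1)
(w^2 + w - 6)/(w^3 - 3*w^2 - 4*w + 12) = (w + 3)/(w^2 - w - 6)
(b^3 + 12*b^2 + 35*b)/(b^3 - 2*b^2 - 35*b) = (b + 7)/(b - 7)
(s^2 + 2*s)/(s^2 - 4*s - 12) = s/(s - 6)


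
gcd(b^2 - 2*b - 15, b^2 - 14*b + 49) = 1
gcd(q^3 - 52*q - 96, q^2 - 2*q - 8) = q + 2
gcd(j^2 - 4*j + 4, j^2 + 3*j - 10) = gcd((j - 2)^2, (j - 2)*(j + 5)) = j - 2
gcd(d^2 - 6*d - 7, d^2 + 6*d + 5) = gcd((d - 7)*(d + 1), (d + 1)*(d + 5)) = d + 1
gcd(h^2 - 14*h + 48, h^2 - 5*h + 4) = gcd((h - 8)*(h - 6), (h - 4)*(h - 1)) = 1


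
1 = 1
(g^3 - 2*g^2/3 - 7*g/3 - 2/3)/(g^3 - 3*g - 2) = (g + 1/3)/(g + 1)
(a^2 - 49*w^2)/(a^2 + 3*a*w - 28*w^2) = (-a + 7*w)/(-a + 4*w)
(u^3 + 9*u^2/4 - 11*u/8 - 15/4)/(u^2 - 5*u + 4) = (8*u^3 + 18*u^2 - 11*u - 30)/(8*(u^2 - 5*u + 4))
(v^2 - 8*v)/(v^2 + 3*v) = (v - 8)/(v + 3)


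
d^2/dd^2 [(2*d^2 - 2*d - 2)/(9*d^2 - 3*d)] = 4*(-6*d^3 - 27*d^2 + 9*d - 1)/(3*d^3*(27*d^3 - 27*d^2 + 9*d - 1))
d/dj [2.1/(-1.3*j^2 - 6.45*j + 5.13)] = (5.46*j + 13.545)/(1.3*j^2 + 6.45*j - 5.13)^2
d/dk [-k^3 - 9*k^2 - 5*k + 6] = -3*k^2 - 18*k - 5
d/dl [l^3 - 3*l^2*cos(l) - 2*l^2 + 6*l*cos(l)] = 3*l^2*sin(l) + 3*l^2 - 6*sqrt(2)*l*sin(l + pi/4) - 4*l + 6*cos(l)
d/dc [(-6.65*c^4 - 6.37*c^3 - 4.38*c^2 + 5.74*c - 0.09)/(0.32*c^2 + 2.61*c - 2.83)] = (-4.256*c^5 - 54.1079*c^4 + 42.0266*c^3 + 40.8127*c^2 + 24.8484*c - 16.0093)/(0.1024*c^4 + 1.6704*c^3 + 5.0009*c^2 - 14.7726*c + 8.0089)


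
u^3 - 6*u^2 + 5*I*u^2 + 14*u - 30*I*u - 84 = (u - 6)*(u - 2*I)*(u + 7*I)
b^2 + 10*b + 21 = (b + 3)*(b + 7)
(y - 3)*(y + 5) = y^2 + 2*y - 15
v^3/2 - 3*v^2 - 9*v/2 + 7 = (v/2 + 1)*(v - 7)*(v - 1)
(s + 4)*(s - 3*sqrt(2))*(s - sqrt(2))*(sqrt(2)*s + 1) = sqrt(2)*s^4 - 7*s^3 + 4*sqrt(2)*s^3 - 28*s^2 + 2*sqrt(2)*s^2 + 6*s + 8*sqrt(2)*s + 24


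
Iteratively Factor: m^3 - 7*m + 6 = (m - 2)*(m^2 + 2*m - 3) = (m - 2)*(m + 3)*(m - 1)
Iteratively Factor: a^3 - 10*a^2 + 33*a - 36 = (a - 3)*(a^2 - 7*a + 12) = (a - 3)^2*(a - 4)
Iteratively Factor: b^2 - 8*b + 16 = (b - 4)*(b - 4)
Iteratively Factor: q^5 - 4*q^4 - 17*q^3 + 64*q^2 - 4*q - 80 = (q + 4)*(q^4 - 8*q^3 + 15*q^2 + 4*q - 20) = (q - 2)*(q + 4)*(q^3 - 6*q^2 + 3*q + 10) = (q - 2)^2*(q + 4)*(q^2 - 4*q - 5) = (q - 2)^2*(q + 1)*(q + 4)*(q - 5)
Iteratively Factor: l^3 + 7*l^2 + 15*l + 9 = (l + 3)*(l^2 + 4*l + 3) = (l + 3)^2*(l + 1)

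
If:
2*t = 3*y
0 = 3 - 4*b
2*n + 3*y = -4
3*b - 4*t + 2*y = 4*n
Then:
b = 3/4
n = 91/16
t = -123/16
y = -41/8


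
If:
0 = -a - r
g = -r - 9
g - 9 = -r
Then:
No Solution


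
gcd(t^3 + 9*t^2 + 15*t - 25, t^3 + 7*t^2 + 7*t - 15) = t^2 + 4*t - 5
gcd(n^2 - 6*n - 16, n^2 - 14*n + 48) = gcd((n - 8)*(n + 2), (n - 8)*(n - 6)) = n - 8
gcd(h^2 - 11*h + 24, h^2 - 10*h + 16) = h - 8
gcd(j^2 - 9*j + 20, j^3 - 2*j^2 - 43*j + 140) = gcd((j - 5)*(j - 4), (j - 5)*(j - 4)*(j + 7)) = j^2 - 9*j + 20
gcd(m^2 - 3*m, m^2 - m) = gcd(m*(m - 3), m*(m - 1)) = m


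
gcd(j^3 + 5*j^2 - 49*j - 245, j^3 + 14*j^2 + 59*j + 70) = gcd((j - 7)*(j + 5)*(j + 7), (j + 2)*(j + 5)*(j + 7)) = j^2 + 12*j + 35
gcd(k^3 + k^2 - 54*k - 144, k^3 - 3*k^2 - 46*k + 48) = k^2 - 2*k - 48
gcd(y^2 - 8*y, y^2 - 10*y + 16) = y - 8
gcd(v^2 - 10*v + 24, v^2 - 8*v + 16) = v - 4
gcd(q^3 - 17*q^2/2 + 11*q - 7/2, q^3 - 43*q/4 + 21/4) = q - 1/2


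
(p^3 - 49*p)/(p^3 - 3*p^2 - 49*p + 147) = p/(p - 3)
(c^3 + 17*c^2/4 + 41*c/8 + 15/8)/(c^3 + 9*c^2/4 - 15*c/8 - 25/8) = (4*c + 3)/(4*c - 5)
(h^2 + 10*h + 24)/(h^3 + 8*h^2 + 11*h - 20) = (h + 6)/(h^2 + 4*h - 5)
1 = 1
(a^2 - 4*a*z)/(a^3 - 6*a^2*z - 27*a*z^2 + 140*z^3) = -a/(-a^2 + 2*a*z + 35*z^2)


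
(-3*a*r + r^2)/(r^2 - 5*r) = (-3*a + r)/(r - 5)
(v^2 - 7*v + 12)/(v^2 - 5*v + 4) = (v - 3)/(v - 1)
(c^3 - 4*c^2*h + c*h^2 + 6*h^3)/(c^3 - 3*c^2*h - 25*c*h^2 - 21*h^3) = (c^2 - 5*c*h + 6*h^2)/(c^2 - 4*c*h - 21*h^2)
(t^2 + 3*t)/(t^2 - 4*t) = (t + 3)/(t - 4)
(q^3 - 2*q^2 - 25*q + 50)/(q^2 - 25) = q - 2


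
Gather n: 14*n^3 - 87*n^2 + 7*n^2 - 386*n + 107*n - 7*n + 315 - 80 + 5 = 14*n^3 - 80*n^2 - 286*n + 240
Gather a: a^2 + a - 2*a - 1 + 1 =a^2 - a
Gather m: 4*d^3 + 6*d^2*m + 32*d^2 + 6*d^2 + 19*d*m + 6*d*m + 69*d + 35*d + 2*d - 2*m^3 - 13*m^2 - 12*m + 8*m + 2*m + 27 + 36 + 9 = 4*d^3 + 38*d^2 + 106*d - 2*m^3 - 13*m^2 + m*(6*d^2 + 25*d - 2) + 72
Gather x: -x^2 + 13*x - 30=-x^2 + 13*x - 30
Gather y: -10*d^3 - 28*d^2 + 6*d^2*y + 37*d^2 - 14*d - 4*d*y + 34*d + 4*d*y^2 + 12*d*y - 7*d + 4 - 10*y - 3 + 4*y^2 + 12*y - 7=-10*d^3 + 9*d^2 + 13*d + y^2*(4*d + 4) + y*(6*d^2 + 8*d + 2) - 6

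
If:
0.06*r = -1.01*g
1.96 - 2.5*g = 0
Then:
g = 0.78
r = -13.20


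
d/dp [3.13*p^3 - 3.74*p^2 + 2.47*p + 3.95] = 9.39*p^2 - 7.48*p + 2.47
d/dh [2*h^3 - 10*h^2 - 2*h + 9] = 6*h^2 - 20*h - 2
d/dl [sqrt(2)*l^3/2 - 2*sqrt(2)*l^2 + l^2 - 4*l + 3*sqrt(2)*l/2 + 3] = 3*sqrt(2)*l^2/2 - 4*sqrt(2)*l + 2*l - 4 + 3*sqrt(2)/2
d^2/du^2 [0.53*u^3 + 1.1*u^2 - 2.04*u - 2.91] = 3.18*u + 2.2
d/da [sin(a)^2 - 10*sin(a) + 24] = 2*(sin(a) - 5)*cos(a)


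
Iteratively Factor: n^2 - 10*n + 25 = (n - 5)*(n - 5)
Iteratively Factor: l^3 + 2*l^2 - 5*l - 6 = (l - 2)*(l^2 + 4*l + 3) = (l - 2)*(l + 1)*(l + 3)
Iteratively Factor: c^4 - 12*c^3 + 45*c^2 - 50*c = (c - 5)*(c^3 - 7*c^2 + 10*c) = (c - 5)*(c - 2)*(c^2 - 5*c) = (c - 5)^2*(c - 2)*(c)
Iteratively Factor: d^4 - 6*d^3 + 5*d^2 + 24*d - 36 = (d - 2)*(d^3 - 4*d^2 - 3*d + 18) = (d - 3)*(d - 2)*(d^2 - d - 6) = (d - 3)^2*(d - 2)*(d + 2)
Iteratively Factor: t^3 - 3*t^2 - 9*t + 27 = (t + 3)*(t^2 - 6*t + 9) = (t - 3)*(t + 3)*(t - 3)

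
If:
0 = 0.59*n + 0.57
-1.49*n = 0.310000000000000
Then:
No Solution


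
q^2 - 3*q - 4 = (q - 4)*(q + 1)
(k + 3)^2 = k^2 + 6*k + 9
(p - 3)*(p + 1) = p^2 - 2*p - 3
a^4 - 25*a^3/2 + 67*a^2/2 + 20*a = a*(a - 8)*(a - 5)*(a + 1/2)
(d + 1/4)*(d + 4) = d^2 + 17*d/4 + 1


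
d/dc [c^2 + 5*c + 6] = 2*c + 5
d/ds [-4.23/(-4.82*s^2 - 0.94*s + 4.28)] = (-40.7772*s - 3.9762)/(4.82*s^2 + 0.94*s - 4.28)^2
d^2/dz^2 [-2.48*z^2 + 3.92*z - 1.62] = -4.96000000000000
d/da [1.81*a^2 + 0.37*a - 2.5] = 3.62*a + 0.37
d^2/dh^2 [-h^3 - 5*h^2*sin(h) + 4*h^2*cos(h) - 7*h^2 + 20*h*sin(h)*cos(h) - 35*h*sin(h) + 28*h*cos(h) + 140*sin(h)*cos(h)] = 5*h^2*sin(h) - 4*h^2*cos(h) + 19*h*sin(h) - 40*h*sin(2*h) - 48*h*cos(h) - 6*h - 66*sin(h) - 280*sin(2*h) - 62*cos(h) + 40*cos(2*h) - 14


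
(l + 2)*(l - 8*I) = l^2 + 2*l - 8*I*l - 16*I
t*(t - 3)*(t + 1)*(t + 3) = t^4 + t^3 - 9*t^2 - 9*t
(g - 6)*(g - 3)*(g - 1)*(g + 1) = g^4 - 9*g^3 + 17*g^2 + 9*g - 18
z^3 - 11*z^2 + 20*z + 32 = (z - 8)*(z - 4)*(z + 1)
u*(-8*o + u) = -8*o*u + u^2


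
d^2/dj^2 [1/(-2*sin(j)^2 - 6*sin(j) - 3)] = 2*(8*sin(j)^4 + 18*sin(j)^3 - 6*sin(j)^2 - 45*sin(j) - 30)/(6*sin(j) - cos(2*j) + 4)^3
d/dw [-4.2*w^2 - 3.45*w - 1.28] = -8.4*w - 3.45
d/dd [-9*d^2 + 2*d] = 2 - 18*d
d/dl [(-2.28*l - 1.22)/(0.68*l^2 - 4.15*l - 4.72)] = (1.5504*l^2 + 1.6592*l + 5.6986)/(0.4624*l^4 - 5.644*l^3 + 10.8033*l^2 + 39.176*l + 22.2784)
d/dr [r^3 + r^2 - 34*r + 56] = 3*r^2 + 2*r - 34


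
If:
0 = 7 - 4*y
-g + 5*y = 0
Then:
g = 35/4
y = 7/4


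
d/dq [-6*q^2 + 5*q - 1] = 5 - 12*q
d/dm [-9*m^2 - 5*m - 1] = -18*m - 5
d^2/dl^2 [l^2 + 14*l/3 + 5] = 2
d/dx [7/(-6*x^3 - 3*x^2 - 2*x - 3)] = 14*(9*x^2 + 3*x + 1)/(6*x^3 + 3*x^2 + 2*x + 3)^2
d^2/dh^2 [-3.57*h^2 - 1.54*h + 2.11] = -7.14000000000000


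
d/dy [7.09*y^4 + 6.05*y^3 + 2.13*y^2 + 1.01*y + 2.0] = 28.36*y^3 + 18.15*y^2 + 4.26*y + 1.01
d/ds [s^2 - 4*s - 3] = 2*s - 4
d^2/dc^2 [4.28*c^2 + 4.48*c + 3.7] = 8.56000000000000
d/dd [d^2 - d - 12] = 2*d - 1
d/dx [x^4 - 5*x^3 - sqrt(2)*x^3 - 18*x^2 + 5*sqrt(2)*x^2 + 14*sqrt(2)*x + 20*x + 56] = 4*x^3 - 15*x^2 - 3*sqrt(2)*x^2 - 36*x + 10*sqrt(2)*x + 14*sqrt(2) + 20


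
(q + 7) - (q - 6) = 13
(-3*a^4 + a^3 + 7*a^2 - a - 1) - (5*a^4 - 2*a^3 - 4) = -8*a^4 + 3*a^3 + 7*a^2 - a + 3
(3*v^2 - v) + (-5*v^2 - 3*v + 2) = -2*v^2 - 4*v + 2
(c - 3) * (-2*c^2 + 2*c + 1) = -2*c^3 + 8*c^2 - 5*c - 3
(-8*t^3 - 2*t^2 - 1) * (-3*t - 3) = 24*t^4 + 30*t^3 + 6*t^2 + 3*t + 3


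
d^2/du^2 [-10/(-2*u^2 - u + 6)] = 20*(-4*u^2 - 2*u + (4*u + 1)^2 + 12)/(2*u^2 + u - 6)^3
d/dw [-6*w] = -6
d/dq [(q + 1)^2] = 2*q + 2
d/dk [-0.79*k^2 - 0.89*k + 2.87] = -1.58*k - 0.89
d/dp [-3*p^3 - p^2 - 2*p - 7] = -9*p^2 - 2*p - 2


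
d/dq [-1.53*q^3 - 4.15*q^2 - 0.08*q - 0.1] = -4.59*q^2 - 8.3*q - 0.08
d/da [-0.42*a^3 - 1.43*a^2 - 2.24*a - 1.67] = -1.26*a^2 - 2.86*a - 2.24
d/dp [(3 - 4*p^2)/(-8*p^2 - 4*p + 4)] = (p^2 + p + 3/4)/(4*p^4 + 4*p^3 - 3*p^2 - 2*p + 1)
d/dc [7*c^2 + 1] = 14*c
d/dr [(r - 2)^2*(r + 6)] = (r - 2)*(3*r + 10)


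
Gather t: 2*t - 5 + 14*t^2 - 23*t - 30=14*t^2 - 21*t - 35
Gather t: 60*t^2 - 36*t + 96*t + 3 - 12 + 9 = 60*t^2 + 60*t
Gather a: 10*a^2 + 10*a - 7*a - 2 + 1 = 10*a^2 + 3*a - 1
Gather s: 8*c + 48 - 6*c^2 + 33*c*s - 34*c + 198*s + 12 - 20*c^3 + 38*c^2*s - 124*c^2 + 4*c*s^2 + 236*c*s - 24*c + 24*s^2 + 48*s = -20*c^3 - 130*c^2 - 50*c + s^2*(4*c + 24) + s*(38*c^2 + 269*c + 246) + 60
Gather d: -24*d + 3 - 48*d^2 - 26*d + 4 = -48*d^2 - 50*d + 7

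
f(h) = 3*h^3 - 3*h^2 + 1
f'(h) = 9*h^2 - 6*h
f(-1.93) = -31.74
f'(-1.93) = 45.10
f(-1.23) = -9.12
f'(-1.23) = 21.00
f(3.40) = 84.23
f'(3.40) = 83.64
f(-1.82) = -27.02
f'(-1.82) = 40.73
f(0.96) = 0.89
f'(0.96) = 2.53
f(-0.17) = 0.90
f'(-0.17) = 1.28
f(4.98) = 297.12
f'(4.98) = 193.32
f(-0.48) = -0.02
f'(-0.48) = 4.95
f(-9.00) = -2429.00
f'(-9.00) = 783.00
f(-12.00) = -5615.00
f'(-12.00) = 1368.00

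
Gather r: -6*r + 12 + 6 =18 - 6*r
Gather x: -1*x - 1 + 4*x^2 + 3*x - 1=4*x^2 + 2*x - 2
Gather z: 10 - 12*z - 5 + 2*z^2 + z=2*z^2 - 11*z + 5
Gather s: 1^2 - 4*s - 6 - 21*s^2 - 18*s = -21*s^2 - 22*s - 5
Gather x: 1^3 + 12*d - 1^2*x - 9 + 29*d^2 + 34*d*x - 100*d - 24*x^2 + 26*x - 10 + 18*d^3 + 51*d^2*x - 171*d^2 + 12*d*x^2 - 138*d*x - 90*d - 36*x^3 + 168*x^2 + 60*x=18*d^3 - 142*d^2 - 178*d - 36*x^3 + x^2*(12*d + 144) + x*(51*d^2 - 104*d + 85) - 18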